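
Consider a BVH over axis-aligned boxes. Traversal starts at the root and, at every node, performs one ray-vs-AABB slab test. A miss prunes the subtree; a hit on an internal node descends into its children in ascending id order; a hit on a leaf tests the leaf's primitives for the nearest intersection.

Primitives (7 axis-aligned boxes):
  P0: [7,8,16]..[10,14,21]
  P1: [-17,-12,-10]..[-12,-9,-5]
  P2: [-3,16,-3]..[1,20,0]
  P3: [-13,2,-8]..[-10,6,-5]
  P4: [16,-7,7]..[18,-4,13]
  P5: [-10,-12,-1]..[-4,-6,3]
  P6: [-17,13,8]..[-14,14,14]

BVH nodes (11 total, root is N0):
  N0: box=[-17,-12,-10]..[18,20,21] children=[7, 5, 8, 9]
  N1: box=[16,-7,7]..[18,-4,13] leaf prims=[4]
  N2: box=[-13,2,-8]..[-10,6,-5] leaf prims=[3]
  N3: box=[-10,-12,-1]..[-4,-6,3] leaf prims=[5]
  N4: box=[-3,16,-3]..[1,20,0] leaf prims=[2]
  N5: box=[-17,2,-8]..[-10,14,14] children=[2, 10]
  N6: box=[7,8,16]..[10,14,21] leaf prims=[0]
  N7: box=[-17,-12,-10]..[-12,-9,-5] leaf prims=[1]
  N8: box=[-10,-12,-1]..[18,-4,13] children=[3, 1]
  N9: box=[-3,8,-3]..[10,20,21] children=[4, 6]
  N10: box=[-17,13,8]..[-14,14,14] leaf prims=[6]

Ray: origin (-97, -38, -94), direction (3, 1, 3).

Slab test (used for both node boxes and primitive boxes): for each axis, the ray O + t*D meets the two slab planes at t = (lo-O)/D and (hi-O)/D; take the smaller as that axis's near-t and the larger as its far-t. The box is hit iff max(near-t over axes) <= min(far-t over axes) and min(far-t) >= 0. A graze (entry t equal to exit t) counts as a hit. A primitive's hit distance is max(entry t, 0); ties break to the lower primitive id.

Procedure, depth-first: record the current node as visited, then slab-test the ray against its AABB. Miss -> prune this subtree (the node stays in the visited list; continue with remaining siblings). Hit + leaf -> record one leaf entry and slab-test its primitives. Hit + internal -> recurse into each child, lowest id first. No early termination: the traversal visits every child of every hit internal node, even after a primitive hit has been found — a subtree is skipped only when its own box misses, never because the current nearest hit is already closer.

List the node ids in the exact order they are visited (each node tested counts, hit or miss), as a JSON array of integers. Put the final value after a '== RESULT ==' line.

Traverse from the root:
N0 x:[80/3,115/3] y:[26,58] z:[28,115/3] -> hit [28,115/3], descend [5, 7, 8, 9]
  N5 x:[80/3,29] y:[40,52] z:[86/3,36] -> miss, prune
  N7 x:[80/3,85/3] y:[26,29] z:[28,89/3] -> hit [28,85/3] leaf, test {P1@t=28}
  N8 x:[29,115/3] y:[26,34] z:[31,107/3] -> hit [31,34], descend [1, 3]
    N1 x:[113/3,115/3] y:[31,34] z:[101/3,107/3] -> miss, prune
    N3 x:[29,31] y:[26,32] z:[31,97/3] -> hit [31,31] leaf, test {P5@t=31}
  N9 x:[94/3,107/3] y:[46,58] z:[91/3,115/3] -> miss, prune

order=[0, 5, 7, 8, 1, 3, 9]  |boxes|=7  |leaves|=2  hit=P1

== RESULT ==
[0, 5, 7, 8, 1, 3, 9]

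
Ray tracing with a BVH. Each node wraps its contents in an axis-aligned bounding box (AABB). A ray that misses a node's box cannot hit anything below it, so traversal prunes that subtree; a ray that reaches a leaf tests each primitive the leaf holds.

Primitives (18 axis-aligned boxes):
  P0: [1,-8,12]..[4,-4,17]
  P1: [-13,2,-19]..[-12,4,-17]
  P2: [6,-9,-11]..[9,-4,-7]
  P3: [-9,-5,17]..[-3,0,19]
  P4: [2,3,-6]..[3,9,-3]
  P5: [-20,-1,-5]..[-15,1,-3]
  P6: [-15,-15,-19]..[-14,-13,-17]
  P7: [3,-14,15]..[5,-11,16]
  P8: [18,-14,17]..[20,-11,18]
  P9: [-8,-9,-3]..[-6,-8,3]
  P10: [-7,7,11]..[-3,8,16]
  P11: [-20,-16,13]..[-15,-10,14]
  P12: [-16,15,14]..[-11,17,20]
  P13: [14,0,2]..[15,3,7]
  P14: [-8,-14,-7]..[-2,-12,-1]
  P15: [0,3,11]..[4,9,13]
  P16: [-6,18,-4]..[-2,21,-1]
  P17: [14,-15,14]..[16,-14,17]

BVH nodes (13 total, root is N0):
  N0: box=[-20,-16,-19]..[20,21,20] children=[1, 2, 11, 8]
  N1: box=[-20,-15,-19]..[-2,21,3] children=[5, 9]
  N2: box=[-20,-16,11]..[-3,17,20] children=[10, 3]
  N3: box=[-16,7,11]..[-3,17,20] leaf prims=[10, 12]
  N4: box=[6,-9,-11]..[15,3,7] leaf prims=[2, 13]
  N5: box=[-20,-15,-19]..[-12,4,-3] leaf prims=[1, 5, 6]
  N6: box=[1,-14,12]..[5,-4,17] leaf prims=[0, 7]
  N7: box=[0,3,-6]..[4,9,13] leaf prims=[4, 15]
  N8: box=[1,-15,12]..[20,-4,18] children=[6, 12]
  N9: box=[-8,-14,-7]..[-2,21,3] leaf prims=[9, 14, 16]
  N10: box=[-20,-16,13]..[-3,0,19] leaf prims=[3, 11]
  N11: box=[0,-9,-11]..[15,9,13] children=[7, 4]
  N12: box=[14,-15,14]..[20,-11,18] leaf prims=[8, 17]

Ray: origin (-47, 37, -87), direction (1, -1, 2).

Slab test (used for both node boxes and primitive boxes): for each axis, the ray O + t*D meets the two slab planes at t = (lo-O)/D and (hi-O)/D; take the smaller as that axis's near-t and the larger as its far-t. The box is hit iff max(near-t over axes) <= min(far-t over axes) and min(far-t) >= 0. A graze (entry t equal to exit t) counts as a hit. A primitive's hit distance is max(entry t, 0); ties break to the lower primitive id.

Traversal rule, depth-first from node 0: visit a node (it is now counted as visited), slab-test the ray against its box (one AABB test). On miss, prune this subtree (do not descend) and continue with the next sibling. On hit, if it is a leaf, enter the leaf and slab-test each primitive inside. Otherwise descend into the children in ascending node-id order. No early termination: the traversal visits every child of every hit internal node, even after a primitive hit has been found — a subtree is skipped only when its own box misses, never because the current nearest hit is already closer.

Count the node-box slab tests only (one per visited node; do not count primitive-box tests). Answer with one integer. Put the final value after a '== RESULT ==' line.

Trace the traversal:
N0 x:[27,67] y:[16,53] z:[34,107/2] -> hit [34,53], descend [1, 2, 8, 11]
  N1 x:[27,45] y:[16,52] z:[34,45] -> hit [34,45], descend [5, 9]
    N5 x:[27,35] y:[33,52] z:[34,42] -> hit [34,35] leaf, test {P1@t=34, P5(miss), P6(miss)}
    N9 x:[39,45] y:[16,51] z:[40,45] -> hit [40,45] leaf, test {P9(miss), P14(miss), P16(miss)}
  N2 x:[27,44] y:[20,53] z:[49,107/2] -> miss, prune
  N8 x:[48,67] y:[41,52] z:[99/2,105/2] -> hit [99/2,52], descend [6, 12]
    N6 x:[48,52] y:[41,51] z:[99/2,52] -> hit [99/2,51] leaf, test {P0(miss), P7@t=51}
    N12 x:[61,67] y:[48,52] z:[101/2,105/2] -> miss, prune
  N11 x:[47,62] y:[28,46] z:[38,50] -> miss, prune

order=[0, 1, 5, 9, 2, 8, 6, 12, 11]  |boxes|=9  |leaves|=3  hit=P1

== RESULT ==
9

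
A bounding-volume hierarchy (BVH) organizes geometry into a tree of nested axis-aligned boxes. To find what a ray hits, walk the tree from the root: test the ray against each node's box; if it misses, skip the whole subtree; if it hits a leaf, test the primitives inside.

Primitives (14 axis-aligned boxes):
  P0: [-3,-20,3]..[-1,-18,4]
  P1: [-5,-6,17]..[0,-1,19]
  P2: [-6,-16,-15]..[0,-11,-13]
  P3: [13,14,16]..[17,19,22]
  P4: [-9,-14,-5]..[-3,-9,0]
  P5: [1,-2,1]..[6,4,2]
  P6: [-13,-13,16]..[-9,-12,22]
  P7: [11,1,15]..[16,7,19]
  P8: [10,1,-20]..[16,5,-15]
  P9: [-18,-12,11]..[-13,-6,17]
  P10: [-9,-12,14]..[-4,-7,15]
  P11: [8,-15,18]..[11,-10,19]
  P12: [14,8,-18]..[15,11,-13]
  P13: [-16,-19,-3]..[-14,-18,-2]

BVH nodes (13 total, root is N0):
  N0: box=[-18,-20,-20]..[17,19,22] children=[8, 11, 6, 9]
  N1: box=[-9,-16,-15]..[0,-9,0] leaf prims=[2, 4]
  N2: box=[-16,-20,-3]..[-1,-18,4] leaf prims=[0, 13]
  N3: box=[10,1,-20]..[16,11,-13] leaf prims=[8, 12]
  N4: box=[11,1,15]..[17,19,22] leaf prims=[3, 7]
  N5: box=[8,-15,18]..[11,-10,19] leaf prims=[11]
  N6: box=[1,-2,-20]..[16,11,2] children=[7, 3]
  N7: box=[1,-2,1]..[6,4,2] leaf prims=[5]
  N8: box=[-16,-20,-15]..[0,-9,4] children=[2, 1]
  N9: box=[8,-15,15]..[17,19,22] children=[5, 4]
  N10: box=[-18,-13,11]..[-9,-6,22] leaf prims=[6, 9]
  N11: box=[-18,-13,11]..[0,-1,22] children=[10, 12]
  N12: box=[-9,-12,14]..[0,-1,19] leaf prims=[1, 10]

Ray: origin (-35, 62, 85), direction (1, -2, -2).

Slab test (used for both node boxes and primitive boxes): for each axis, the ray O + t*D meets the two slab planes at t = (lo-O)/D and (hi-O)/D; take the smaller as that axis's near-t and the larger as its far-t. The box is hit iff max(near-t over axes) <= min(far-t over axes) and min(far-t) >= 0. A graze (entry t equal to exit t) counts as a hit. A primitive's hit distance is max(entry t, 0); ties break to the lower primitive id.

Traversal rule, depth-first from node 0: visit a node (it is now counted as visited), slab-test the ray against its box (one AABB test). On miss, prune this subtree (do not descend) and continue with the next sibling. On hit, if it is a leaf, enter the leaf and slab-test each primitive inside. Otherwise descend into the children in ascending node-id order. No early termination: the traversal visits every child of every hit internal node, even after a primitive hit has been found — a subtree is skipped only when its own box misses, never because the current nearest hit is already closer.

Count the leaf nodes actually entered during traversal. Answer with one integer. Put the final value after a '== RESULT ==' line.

Trace the traversal:
N0 x:[17,52] y:[43/2,41] z:[63/2,105/2] -> hit [63/2,41], descend [6, 8, 9, 11]
  N6 x:[36,51] y:[51/2,32] z:[83/2,105/2] -> miss, prune
  N8 x:[19,35] y:[71/2,41] z:[81/2,50] -> miss, prune
  N9 x:[43,52] y:[43/2,77/2] z:[63/2,35] -> miss, prune
  N11 x:[17,35] y:[63/2,75/2] z:[63/2,37] -> hit [63/2,35], descend [10, 12]
    N10 x:[17,26] y:[34,75/2] z:[63/2,37] -> miss, prune
    N12 x:[26,35] y:[63/2,37] z:[33,71/2] -> hit [33,35] leaf, test {P1@t=33, P10(miss)}

7 AABB tests over nodes [0, 6, 8, 9, 11, 10, 12]; 1 leaf entered; closest P1.

== RESULT ==
1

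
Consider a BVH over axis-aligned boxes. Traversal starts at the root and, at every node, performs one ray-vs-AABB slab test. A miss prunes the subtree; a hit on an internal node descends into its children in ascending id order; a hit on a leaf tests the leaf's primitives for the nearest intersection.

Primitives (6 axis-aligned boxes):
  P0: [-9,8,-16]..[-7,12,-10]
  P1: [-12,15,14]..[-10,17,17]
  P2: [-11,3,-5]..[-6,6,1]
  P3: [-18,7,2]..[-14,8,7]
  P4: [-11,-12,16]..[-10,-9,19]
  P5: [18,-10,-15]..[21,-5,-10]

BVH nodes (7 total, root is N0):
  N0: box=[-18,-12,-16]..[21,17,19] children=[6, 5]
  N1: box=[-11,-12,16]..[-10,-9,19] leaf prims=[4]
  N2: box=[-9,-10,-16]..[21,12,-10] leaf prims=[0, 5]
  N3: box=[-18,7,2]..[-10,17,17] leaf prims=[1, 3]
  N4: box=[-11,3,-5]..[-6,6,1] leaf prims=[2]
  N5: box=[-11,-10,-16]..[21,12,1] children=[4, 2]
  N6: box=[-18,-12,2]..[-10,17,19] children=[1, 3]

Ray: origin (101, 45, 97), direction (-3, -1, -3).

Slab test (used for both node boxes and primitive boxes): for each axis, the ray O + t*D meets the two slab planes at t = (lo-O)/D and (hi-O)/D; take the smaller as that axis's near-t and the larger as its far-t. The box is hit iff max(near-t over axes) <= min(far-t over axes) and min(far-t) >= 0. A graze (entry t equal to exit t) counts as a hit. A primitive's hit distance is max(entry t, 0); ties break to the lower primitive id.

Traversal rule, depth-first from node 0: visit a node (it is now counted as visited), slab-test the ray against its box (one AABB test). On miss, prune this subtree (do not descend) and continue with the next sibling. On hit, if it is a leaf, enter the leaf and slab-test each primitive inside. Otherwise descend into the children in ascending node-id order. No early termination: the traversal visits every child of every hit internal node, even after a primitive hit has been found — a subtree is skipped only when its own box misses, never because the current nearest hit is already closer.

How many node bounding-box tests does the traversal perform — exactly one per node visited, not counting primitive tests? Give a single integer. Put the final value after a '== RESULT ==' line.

Trace the traversal:
N0 x:[80/3,119/3] y:[28,57] z:[26,113/3] -> hit [28,113/3], descend [5, 6]
  N5 x:[80/3,112/3] y:[33,55] z:[32,113/3] -> hit [33,112/3], descend [2, 4]
    N2 x:[80/3,110/3] y:[33,55] z:[107/3,113/3] -> hit [107/3,110/3] leaf, test {P0@t=36, P5(miss)}
    N4 x:[107/3,112/3] y:[39,42] z:[32,34] -> miss, prune
  N6 x:[37,119/3] y:[28,57] z:[26,95/3] -> miss, prune

order=[0, 5, 2, 4, 6]  |boxes|=5  |leaves|=1  hit=P0

== RESULT ==
5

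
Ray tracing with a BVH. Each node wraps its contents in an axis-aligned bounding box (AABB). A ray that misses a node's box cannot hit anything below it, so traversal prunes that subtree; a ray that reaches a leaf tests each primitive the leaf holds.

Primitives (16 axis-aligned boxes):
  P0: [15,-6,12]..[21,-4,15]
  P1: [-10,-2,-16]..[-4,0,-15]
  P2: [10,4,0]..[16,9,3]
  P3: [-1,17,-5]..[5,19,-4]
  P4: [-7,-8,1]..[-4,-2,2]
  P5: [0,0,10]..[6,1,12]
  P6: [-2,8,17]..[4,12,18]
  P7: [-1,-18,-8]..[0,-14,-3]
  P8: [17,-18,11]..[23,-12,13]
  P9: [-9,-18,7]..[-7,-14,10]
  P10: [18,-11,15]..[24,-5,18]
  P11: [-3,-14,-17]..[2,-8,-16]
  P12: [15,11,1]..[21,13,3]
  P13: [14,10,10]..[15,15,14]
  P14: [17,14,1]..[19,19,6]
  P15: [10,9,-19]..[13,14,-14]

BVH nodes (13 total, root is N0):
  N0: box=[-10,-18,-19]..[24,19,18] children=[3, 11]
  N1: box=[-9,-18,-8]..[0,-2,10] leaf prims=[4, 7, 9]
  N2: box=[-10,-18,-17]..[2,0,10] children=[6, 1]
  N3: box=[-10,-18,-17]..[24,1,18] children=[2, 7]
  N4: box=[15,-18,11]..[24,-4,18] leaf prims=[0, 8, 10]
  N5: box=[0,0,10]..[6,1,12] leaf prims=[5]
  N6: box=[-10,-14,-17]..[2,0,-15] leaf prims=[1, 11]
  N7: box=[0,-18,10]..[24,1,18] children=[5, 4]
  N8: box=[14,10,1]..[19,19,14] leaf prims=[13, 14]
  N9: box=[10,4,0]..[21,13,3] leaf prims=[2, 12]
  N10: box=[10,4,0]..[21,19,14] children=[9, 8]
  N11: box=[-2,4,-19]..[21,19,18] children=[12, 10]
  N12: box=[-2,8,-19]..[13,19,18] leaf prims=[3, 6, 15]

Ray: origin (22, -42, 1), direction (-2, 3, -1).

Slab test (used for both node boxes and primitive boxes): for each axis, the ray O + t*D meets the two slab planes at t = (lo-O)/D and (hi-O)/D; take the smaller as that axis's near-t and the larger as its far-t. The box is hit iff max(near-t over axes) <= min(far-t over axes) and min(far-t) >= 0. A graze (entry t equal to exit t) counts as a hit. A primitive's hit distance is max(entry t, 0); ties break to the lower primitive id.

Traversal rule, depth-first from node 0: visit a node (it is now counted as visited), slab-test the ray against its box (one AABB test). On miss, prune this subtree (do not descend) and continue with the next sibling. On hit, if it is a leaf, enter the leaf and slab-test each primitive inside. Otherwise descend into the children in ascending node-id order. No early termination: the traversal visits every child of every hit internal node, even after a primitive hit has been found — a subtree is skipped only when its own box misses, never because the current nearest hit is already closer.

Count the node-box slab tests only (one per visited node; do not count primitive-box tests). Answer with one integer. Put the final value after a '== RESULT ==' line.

Trace the traversal:
N0 x:[-1,16] y:[8,61/3] z:[-17,20] -> hit [8,16], descend [3, 11]
  N3 x:[-1,16] y:[8,43/3] z:[-17,18] -> hit [8,43/3], descend [2, 7]
    N2 x:[10,16] y:[8,14] z:[-9,18] -> hit [10,14], descend [1, 6]
      N1 x:[11,31/2] y:[8,40/3] z:[-9,9] -> miss, prune
      N6 x:[10,16] y:[28/3,14] z:[16,18] -> miss, prune
    N7 x:[-1,11] y:[8,43/3] z:[-17,-9] -> miss, prune
  N11 x:[1/2,12] y:[46/3,61/3] z:[-17,20] -> miss, prune

order=[0, 3, 2, 1, 6, 7, 11]  |boxes|=7  |leaves|=0  hit=miss

== RESULT ==
7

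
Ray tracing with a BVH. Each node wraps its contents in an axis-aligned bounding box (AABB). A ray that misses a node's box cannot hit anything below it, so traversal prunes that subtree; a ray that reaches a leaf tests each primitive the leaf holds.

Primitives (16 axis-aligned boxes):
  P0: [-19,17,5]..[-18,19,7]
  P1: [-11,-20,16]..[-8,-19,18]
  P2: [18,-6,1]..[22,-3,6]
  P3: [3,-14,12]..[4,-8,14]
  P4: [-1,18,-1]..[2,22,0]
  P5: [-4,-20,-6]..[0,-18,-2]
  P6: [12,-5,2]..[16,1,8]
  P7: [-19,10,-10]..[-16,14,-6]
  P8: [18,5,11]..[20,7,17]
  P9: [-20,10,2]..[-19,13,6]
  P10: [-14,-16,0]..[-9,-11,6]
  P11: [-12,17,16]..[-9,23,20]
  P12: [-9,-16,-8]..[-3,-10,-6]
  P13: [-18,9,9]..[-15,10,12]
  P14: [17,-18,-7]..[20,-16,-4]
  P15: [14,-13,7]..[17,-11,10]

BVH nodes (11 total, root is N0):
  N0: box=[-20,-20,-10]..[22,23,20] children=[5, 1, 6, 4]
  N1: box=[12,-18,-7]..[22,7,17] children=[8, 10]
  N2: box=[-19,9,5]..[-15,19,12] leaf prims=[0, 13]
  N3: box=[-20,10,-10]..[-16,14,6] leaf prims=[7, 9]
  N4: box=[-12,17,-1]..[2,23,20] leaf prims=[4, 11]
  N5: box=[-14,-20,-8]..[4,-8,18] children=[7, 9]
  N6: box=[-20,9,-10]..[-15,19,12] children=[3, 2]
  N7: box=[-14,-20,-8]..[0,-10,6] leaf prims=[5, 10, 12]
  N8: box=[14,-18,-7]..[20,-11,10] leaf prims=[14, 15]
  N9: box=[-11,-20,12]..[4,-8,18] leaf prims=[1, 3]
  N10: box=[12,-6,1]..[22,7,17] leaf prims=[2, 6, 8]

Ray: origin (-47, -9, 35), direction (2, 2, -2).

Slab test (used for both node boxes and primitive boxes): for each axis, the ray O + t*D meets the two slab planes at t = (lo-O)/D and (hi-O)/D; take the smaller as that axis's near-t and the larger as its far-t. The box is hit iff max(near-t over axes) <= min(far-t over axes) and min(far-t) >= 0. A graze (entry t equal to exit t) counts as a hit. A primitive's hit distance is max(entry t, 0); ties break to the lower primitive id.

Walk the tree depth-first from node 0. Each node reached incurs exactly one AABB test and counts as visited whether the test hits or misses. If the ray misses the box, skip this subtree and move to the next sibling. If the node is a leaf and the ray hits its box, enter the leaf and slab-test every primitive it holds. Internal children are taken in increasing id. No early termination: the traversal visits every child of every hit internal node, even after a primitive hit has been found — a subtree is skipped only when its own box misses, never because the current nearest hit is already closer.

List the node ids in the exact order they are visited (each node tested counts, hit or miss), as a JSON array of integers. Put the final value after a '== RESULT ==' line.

Traverse from the root:
N0 x:[27/2,69/2] y:[-11/2,16] z:[15/2,45/2] -> hit [27/2,16], descend [1, 4, 5, 6]
  N1 x:[59/2,69/2] y:[-9/2,8] z:[9,21] -> miss, prune
  N4 x:[35/2,49/2] y:[13,16] z:[15/2,18] -> miss, prune
  N5 x:[33/2,51/2] y:[-11/2,1/2] z:[17/2,43/2] -> miss, prune
  N6 x:[27/2,16] y:[9,14] z:[23/2,45/2] -> hit [27/2,14], descend [2, 3]
    N2 x:[14,16] y:[9,14] z:[23/2,15] -> hit [14,14] leaf, test {P0@t=14, P13(miss)}
    N3 x:[27/2,31/2] y:[19/2,23/2] z:[29/2,45/2] -> miss, prune

7 AABB tests over nodes [0, 1, 4, 5, 6, 2, 3]; 1 leaf entered; closest P0.

== RESULT ==
[0, 1, 4, 5, 6, 2, 3]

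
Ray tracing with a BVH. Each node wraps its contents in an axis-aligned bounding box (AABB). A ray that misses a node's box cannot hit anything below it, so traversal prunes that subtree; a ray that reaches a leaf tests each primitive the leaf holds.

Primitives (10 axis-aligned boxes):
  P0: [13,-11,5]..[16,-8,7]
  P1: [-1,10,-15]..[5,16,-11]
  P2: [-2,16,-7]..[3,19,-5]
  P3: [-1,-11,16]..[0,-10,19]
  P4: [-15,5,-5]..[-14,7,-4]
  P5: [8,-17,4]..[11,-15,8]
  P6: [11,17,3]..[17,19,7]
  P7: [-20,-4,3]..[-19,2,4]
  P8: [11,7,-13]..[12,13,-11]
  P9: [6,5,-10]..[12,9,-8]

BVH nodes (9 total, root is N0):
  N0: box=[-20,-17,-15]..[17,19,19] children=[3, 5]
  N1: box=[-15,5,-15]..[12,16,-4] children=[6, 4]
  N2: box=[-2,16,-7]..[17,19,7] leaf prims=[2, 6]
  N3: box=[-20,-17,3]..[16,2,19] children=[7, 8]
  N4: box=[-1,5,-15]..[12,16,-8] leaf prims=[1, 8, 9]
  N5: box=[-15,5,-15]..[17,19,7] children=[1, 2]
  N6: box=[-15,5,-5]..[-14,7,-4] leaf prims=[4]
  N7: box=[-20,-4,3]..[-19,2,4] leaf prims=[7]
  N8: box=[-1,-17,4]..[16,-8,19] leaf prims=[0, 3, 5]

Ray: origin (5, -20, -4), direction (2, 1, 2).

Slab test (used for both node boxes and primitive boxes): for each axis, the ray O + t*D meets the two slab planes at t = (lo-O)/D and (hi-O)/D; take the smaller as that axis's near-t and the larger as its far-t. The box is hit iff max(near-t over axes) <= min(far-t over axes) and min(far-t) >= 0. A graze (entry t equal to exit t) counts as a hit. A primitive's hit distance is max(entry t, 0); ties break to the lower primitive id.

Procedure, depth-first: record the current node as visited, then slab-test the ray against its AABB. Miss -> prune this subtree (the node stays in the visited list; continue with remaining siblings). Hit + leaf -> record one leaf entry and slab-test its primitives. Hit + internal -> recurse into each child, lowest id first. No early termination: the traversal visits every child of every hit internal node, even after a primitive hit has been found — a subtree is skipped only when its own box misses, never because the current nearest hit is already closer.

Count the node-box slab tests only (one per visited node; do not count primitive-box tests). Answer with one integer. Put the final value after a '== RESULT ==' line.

Traverse from the root:
N0 x:[-25/2,6] y:[3,39] z:[-11/2,23/2] -> hit [3,6], descend [3, 5]
  N3 x:[-25/2,11/2] y:[3,22] z:[7/2,23/2] -> hit [7/2,11/2], descend [7, 8]
    N7 x:[-25/2,-12] y:[16,22] z:[7/2,4] -> miss, prune
    N8 x:[-3,11/2] y:[3,12] z:[4,23/2] -> hit [4,11/2] leaf, test {P0(miss), P3(miss), P5(miss)}
  N5 x:[-10,6] y:[25,39] z:[-11/2,11/2] -> miss, prune

5 AABB tests over nodes [0, 3, 7, 8, 5]; 1 leaf entered; closest miss.

== RESULT ==
5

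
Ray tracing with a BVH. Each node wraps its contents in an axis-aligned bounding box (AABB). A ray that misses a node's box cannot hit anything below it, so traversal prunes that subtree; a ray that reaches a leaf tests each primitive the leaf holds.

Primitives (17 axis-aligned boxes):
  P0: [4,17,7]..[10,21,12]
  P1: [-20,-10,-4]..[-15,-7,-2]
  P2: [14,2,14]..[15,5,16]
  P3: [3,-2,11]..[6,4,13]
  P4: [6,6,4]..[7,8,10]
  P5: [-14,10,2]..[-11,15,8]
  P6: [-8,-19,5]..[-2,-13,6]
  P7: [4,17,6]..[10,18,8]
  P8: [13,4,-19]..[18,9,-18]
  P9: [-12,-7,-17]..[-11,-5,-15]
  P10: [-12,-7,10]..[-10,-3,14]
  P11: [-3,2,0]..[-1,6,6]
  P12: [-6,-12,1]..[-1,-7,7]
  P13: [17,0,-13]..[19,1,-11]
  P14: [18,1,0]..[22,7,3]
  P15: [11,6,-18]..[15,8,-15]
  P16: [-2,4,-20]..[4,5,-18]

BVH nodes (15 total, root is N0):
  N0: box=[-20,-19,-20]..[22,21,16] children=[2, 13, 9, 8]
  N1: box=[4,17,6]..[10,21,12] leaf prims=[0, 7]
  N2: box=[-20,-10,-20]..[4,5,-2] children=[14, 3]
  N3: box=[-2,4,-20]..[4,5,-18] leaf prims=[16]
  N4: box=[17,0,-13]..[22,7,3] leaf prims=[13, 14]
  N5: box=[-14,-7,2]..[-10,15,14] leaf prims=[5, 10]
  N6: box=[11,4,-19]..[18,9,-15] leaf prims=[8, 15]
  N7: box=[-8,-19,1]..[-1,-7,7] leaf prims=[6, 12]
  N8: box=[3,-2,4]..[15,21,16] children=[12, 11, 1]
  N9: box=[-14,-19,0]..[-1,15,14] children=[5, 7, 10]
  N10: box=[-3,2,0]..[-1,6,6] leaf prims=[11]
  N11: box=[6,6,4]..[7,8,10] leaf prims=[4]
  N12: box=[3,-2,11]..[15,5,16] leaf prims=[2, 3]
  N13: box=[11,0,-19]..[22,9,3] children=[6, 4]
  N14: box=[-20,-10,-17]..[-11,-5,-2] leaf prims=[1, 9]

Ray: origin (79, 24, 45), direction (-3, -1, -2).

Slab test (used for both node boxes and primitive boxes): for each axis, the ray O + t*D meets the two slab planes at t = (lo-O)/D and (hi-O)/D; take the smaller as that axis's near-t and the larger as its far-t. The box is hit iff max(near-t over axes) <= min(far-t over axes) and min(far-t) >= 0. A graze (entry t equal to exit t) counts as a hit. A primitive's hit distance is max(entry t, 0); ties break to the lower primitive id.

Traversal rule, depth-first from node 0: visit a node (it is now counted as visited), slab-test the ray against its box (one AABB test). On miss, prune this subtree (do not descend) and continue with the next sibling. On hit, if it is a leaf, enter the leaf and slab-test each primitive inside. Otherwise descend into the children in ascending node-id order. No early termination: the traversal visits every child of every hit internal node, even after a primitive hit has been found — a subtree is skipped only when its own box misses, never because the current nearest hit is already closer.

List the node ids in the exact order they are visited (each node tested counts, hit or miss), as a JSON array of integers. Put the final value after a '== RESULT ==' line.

Walk:
N0 x:[19,33] y:[3,43] z:[29/2,65/2] -> hit [19,65/2], descend [2, 8, 9, 13]
  N2 x:[25,33] y:[19,34] z:[47/2,65/2] -> hit [25,65/2], descend [3, 14]
    N3 x:[25,27] y:[19,20] z:[63/2,65/2] -> miss, prune
    N14 x:[30,33] y:[29,34] z:[47/2,31] -> hit [30,31] leaf, test {P1(miss), P9@t=30}
  N8 x:[64/3,76/3] y:[3,26] z:[29/2,41/2] -> miss, prune
  N9 x:[80/3,31] y:[9,43] z:[31/2,45/2] -> miss, prune
  N13 x:[19,68/3] y:[15,24] z:[21,32] -> hit [21,68/3], descend [4, 6]
    N4 x:[19,62/3] y:[17,24] z:[21,29] -> miss, prune
    N6 x:[61/3,68/3] y:[15,20] z:[30,32] -> miss, prune

Summary -> nodes [0, 2, 3, 14, 8, 9, 13, 4, 6]; box-tests=9; leaf-entries=1; first=P9

== RESULT ==
[0, 2, 3, 14, 8, 9, 13, 4, 6]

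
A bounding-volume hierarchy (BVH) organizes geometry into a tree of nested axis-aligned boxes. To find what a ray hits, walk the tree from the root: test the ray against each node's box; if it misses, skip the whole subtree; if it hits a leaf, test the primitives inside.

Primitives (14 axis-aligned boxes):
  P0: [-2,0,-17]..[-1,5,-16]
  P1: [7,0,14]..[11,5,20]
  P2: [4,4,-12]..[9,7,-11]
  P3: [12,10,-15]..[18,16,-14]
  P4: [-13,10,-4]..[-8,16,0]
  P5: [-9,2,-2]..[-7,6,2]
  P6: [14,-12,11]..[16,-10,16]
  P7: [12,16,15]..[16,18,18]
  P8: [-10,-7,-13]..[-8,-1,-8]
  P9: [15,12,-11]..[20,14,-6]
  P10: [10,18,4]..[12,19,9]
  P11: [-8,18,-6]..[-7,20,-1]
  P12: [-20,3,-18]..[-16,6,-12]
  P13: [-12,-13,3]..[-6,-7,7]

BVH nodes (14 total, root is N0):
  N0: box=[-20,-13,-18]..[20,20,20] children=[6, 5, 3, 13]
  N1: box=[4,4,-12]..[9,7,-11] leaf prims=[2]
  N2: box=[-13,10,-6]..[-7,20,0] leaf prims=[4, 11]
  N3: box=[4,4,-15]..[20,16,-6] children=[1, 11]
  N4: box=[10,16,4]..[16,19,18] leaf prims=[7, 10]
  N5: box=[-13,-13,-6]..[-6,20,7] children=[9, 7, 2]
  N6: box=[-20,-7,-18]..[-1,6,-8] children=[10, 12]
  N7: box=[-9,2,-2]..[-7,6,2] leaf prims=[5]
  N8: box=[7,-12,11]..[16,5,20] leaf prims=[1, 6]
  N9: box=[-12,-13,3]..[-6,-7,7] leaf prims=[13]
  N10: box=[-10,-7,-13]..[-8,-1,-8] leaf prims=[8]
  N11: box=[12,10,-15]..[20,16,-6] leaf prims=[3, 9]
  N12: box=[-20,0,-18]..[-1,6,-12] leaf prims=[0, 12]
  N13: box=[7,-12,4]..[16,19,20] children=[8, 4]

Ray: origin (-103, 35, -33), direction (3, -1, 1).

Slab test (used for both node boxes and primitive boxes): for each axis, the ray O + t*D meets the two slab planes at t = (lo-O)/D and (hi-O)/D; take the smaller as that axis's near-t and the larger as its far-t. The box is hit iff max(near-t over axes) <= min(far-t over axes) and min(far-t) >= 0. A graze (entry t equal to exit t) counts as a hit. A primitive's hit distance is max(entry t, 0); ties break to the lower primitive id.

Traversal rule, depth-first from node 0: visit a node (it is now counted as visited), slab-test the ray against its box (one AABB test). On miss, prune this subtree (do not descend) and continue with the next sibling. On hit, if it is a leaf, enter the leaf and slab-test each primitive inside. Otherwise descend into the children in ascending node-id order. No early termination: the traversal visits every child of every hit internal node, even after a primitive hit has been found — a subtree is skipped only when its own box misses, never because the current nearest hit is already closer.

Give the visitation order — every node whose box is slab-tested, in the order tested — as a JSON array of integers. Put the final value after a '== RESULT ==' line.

Traverse from the root:
N0 x:[83/3,41] y:[15,48] z:[15,53] -> hit [83/3,41], descend [3, 5, 6, 13]
  N3 x:[107/3,41] y:[19,31] z:[18,27] -> miss, prune
  N5 x:[30,97/3] y:[15,48] z:[27,40] -> hit [30,97/3], descend [2, 7, 9]
    N2 x:[30,32] y:[15,25] z:[27,33] -> miss, prune
    N7 x:[94/3,32] y:[29,33] z:[31,35] -> hit [94/3,32] leaf, test {P5@t=94/3}
    N9 x:[91/3,97/3] y:[42,48] z:[36,40] -> miss, prune
  N6 x:[83/3,34] y:[29,42] z:[15,25] -> miss, prune
  N13 x:[110/3,119/3] y:[16,47] z:[37,53] -> hit [37,119/3], descend [4, 8]
    N4 x:[113/3,119/3] y:[16,19] z:[37,51] -> miss, prune
    N8 x:[110/3,119/3] y:[30,47] z:[44,53] -> miss, prune

Visited [0, 3, 5, 2, 7, 9, 6, 13, 4, 8]. Tests: 10 box, 1 leaf. Nearest: P5.

== RESULT ==
[0, 3, 5, 2, 7, 9, 6, 13, 4, 8]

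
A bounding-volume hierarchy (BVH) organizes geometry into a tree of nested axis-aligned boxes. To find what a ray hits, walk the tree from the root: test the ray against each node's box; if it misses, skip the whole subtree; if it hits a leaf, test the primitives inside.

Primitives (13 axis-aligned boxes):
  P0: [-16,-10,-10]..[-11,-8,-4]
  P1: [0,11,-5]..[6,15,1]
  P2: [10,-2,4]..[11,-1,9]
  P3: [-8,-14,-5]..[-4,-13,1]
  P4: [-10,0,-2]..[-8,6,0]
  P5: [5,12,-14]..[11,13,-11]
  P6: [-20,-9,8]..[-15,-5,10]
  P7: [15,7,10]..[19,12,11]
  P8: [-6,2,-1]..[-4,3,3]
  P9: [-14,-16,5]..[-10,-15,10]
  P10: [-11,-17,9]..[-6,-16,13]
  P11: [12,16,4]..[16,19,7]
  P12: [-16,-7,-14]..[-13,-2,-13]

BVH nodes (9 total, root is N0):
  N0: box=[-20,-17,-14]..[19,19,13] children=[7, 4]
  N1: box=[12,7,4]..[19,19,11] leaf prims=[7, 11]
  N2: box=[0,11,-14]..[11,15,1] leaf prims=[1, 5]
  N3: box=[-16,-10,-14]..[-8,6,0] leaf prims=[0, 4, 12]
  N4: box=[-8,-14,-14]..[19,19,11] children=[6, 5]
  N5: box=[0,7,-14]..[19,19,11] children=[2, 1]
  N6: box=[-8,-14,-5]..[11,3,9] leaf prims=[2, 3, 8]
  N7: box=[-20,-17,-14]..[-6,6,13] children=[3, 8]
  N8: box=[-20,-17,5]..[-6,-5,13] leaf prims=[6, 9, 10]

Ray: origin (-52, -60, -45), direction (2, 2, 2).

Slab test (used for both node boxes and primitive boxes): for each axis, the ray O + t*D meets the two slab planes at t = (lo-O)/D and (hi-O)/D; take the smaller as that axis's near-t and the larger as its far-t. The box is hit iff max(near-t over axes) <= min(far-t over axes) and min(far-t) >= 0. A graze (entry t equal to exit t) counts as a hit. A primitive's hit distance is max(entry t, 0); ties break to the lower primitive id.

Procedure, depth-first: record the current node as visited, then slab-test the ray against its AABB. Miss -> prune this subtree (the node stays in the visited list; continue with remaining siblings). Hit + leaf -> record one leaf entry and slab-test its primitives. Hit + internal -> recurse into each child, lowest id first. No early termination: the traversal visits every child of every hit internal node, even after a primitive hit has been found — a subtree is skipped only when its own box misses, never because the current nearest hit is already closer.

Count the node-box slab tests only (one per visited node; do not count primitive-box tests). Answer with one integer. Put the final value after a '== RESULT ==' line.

Traverse from the root:
N0 x:[16,71/2] y:[43/2,79/2] z:[31/2,29] -> hit [43/2,29], descend [4, 7]
  N4 x:[22,71/2] y:[23,79/2] z:[31/2,28] -> hit [23,28], descend [5, 6]
    N5 x:[26,71/2] y:[67/2,79/2] z:[31/2,28] -> miss, prune
    N6 x:[22,63/2] y:[23,63/2] z:[20,27] -> hit [23,27] leaf, test {P2(miss), P3@t=23, P8(miss)}
  N7 x:[16,23] y:[43/2,33] z:[31/2,29] -> hit [43/2,23], descend [3, 8]
    N3 x:[18,22] y:[25,33] z:[31/2,45/2] -> miss, prune
    N8 x:[16,23] y:[43/2,55/2] z:[25,29] -> miss, prune

7 AABB tests over nodes [0, 4, 5, 6, 7, 3, 8]; 1 leaf entered; closest P3.

== RESULT ==
7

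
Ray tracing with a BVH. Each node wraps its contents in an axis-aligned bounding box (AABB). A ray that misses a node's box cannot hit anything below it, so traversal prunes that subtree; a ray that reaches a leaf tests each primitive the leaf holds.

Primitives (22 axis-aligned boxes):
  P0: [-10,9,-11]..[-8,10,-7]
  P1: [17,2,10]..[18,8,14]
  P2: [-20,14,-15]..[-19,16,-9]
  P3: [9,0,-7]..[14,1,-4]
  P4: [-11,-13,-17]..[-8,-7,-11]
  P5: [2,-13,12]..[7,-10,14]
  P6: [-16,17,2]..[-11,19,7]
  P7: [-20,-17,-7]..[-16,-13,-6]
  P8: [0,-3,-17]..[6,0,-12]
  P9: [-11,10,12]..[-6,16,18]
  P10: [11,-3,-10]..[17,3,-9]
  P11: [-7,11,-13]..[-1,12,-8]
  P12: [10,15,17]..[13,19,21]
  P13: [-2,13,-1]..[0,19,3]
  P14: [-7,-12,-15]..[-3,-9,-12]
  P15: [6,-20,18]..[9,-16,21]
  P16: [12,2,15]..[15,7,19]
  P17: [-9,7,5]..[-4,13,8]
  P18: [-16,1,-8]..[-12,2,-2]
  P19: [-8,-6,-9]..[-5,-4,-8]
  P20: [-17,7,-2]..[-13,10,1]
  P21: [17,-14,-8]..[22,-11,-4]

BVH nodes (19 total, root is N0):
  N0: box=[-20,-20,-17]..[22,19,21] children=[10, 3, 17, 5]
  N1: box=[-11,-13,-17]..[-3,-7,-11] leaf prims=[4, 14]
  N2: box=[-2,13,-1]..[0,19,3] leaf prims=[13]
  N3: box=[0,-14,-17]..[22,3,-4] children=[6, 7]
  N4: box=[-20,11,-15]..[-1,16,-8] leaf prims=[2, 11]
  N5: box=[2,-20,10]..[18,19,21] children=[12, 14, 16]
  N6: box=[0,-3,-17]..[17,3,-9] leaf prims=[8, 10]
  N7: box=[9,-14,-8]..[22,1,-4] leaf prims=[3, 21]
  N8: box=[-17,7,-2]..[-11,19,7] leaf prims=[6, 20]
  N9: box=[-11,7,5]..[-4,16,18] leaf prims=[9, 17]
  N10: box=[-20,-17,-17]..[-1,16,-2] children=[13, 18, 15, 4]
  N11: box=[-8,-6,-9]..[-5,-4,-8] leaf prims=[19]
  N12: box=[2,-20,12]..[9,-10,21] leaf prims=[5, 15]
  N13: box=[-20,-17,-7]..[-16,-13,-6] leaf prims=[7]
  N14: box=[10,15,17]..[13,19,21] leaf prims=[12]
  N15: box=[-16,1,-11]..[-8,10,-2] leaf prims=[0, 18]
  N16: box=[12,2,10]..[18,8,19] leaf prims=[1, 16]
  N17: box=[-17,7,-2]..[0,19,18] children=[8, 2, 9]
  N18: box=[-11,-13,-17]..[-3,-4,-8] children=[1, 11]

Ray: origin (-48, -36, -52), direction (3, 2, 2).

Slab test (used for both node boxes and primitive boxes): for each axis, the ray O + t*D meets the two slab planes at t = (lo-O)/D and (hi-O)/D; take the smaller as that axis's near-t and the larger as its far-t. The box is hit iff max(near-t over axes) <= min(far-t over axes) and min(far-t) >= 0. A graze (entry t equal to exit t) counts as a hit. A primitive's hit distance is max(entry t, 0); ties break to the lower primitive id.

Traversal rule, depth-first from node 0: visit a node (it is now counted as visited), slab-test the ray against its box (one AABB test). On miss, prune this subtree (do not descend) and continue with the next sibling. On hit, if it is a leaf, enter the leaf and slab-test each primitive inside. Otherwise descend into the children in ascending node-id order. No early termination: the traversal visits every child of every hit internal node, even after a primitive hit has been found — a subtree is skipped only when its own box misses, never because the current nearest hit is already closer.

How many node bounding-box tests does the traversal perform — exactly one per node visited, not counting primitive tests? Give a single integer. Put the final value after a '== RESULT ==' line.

Trace the traversal:
N0 x:[28/3,70/3] y:[8,55/2] z:[35/2,73/2] -> hit [35/2,70/3], descend [3, 5, 10, 17]
  N3 x:[16,70/3] y:[11,39/2] z:[35/2,24] -> hit [35/2,39/2], descend [6, 7]
    N6 x:[16,65/3] y:[33/2,39/2] z:[35/2,43/2] -> hit [35/2,39/2] leaf, test {P8@t=35/2, P10(miss)}
    N7 x:[19,70/3] y:[11,37/2] z:[22,24] -> miss, prune
  N5 x:[50/3,22] y:[8,55/2] z:[31,73/2] -> miss, prune
  N10 x:[28/3,47/3] y:[19/2,26] z:[35/2,25] -> miss, prune
  N17 x:[31/3,16] y:[43/2,55/2] z:[25,35] -> miss, prune

Visited [0, 3, 6, 7, 5, 10, 17]. Tests: 7 box, 1 leaf. Nearest: P8.

== RESULT ==
7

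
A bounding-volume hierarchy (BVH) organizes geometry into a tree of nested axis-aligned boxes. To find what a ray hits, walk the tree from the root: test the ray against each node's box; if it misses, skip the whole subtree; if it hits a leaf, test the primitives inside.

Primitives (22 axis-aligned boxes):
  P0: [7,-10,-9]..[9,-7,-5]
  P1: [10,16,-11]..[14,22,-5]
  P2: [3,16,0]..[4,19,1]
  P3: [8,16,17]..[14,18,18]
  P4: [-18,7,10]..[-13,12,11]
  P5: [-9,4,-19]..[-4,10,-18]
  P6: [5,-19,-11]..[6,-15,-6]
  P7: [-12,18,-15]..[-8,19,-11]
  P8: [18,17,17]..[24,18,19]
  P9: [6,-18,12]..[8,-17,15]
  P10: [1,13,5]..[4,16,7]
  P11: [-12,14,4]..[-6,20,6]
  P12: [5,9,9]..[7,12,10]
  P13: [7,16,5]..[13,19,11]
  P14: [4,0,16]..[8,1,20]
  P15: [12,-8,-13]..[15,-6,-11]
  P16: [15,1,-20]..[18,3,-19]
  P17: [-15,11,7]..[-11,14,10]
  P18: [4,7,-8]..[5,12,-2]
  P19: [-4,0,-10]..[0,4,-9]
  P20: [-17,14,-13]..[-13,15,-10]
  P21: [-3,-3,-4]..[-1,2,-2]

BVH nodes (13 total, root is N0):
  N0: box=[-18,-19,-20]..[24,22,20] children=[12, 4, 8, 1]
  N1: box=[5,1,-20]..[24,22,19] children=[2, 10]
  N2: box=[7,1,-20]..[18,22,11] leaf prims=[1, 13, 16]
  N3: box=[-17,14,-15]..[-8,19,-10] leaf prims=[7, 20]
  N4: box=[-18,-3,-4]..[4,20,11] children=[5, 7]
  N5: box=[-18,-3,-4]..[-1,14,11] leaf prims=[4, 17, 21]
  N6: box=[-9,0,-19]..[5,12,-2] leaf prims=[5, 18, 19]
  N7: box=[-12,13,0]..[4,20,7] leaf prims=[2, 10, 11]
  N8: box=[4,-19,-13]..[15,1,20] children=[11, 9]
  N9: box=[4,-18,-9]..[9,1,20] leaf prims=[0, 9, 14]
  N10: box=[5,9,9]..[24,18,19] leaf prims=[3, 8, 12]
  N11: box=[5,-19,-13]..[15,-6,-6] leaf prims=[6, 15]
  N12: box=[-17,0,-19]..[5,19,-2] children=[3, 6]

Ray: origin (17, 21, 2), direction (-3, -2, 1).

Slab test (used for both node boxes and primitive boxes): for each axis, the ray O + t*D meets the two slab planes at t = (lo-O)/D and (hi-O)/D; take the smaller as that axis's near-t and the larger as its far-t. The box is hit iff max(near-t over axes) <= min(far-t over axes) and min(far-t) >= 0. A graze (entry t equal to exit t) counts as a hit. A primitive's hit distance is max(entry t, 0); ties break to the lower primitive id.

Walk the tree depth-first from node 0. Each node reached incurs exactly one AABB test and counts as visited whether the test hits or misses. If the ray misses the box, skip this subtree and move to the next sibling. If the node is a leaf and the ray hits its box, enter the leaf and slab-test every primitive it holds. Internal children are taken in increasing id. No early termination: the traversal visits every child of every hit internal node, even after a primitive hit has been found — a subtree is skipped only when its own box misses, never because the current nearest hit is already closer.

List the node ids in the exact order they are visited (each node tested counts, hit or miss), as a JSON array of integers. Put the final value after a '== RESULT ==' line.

Trace the traversal:
N0 x:[-7/3,35/3] y:[-1/2,20] z:[-22,18] -> hit [-1/2,35/3], descend [1, 4, 8, 12]
  N1 x:[-7/3,4] y:[-1/2,10] z:[-22,17] -> hit [-1/2,4], descend [2, 10]
    N2 x:[-1/3,10/3] y:[-1/2,10] z:[-22,9] -> hit [-1/3,10/3] leaf, test {P1(miss), P13(miss), P16(miss)}
    N10 x:[-7/3,4] y:[3/2,6] z:[7,17] -> miss, prune
  N4 x:[13/3,35/3] y:[1/2,12] z:[-6,9] -> hit [13/3,9], descend [5, 7]
    N5 x:[6,35/3] y:[7/2,12] z:[-6,9] -> hit [6,9] leaf, test {P4(miss), P17(miss), P21(miss)}
    N7 x:[13/3,29/3] y:[1/2,4] z:[-2,5] -> miss, prune
  N8 x:[2/3,13/3] y:[10,20] z:[-15,18] -> miss, prune
  N12 x:[4,34/3] y:[1,21/2] z:[-21,-4] -> miss, prune

Visited [0, 1, 2, 10, 4, 5, 7, 8, 12]. Tests: 9 box, 2 leaf. Nearest: miss.

== RESULT ==
[0, 1, 2, 10, 4, 5, 7, 8, 12]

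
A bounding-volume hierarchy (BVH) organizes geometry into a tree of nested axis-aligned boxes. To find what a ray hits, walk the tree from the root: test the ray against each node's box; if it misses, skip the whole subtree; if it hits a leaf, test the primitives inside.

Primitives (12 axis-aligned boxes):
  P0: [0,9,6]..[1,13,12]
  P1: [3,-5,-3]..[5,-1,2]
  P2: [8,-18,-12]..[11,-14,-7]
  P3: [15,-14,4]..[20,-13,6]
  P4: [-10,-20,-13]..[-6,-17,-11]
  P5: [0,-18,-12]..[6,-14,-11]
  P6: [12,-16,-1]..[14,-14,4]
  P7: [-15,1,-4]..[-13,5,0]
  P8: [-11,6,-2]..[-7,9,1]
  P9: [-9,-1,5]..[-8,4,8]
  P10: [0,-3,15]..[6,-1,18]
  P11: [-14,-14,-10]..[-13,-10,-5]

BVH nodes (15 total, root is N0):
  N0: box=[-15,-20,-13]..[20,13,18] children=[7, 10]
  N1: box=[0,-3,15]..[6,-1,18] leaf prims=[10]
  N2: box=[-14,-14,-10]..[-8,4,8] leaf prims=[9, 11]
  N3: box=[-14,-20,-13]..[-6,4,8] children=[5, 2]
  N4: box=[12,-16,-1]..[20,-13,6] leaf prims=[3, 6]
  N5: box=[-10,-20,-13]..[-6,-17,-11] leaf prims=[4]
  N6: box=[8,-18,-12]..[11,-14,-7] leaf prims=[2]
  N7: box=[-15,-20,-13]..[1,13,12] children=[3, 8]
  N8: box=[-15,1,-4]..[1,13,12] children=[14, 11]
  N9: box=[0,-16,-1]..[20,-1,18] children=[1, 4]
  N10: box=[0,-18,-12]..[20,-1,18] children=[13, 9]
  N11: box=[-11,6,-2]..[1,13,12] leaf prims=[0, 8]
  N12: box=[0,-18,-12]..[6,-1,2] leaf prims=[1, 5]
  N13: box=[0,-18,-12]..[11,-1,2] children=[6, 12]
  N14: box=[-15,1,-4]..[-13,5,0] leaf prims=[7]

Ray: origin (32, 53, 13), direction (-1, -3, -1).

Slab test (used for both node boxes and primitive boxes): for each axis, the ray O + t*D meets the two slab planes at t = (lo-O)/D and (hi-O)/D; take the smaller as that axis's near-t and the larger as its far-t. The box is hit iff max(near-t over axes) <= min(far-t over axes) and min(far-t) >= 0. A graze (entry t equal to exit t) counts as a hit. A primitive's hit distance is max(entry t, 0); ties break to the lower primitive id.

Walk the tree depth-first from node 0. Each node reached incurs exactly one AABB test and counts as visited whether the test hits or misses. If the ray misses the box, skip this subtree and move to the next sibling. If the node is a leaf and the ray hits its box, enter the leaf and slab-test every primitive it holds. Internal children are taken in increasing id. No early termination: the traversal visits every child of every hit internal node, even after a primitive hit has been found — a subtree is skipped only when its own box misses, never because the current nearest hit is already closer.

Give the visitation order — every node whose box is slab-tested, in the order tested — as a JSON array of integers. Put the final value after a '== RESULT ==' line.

Traverse from the root:
N0 x:[12,47] y:[40/3,73/3] z:[-5,26] -> hit [40/3,73/3], descend [7, 10]
  N7 x:[31,47] y:[40/3,73/3] z:[1,26] -> miss, prune
  N10 x:[12,32] y:[18,71/3] z:[-5,25] -> hit [18,71/3], descend [9, 13]
    N9 x:[12,32] y:[18,23] z:[-5,14] -> miss, prune
    N13 x:[21,32] y:[18,71/3] z:[11,25] -> hit [21,71/3], descend [6, 12]
      N6 x:[21,24] y:[67/3,71/3] z:[20,25] -> hit [67/3,71/3] leaf, test {P2@t=67/3}
      N12 x:[26,32] y:[18,71/3] z:[11,25] -> miss, prune

Visited [0, 7, 10, 9, 13, 6, 12]. Tests: 7 box, 1 leaf. Nearest: P2.

== RESULT ==
[0, 7, 10, 9, 13, 6, 12]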